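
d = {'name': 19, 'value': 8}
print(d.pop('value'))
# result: 8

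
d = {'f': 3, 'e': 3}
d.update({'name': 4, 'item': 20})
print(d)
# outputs {'f': 3, 'e': 3, 'name': 4, 'item': 20}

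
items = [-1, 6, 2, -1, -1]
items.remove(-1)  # [6, 2, -1, -1]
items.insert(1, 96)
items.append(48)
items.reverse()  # [48, -1, -1, 2, 96, 6]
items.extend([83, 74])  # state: [48, -1, -1, 2, 96, 6, 83, 74]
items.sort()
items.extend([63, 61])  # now [-1, -1, 2, 6, 48, 74, 83, 96, 63, 61]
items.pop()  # 61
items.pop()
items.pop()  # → 96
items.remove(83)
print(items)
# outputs [-1, -1, 2, 6, 48, 74]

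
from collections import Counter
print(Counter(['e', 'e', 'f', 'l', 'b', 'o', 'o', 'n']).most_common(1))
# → [('e', 2)]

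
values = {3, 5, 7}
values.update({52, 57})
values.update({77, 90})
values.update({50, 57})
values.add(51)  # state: {3, 5, 7, 50, 51, 52, 57, 77, 90}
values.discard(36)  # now {3, 5, 7, 50, 51, 52, 57, 77, 90}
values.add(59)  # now {3, 5, 7, 50, 51, 52, 57, 59, 77, 90}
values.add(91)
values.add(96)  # {3, 5, 7, 50, 51, 52, 57, 59, 77, 90, 91, 96}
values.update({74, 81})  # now {3, 5, 7, 50, 51, 52, 57, 59, 74, 77, 81, 90, 91, 96}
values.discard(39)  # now {3, 5, 7, 50, 51, 52, 57, 59, 74, 77, 81, 90, 91, 96}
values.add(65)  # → {3, 5, 7, 50, 51, 52, 57, 59, 65, 74, 77, 81, 90, 91, 96}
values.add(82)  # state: {3, 5, 7, 50, 51, 52, 57, 59, 65, 74, 77, 81, 82, 90, 91, 96}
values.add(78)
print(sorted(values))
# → [3, 5, 7, 50, 51, 52, 57, 59, 65, 74, 77, 78, 81, 82, 90, 91, 96]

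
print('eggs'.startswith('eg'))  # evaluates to True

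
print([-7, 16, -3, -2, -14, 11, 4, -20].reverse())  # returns None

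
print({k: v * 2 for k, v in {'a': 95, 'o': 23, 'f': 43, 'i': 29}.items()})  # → {'a': 190, 'o': 46, 'f': 86, 'i': 58}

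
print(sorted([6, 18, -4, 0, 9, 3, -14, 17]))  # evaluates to [-14, -4, 0, 3, 6, 9, 17, 18]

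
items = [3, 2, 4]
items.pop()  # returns 4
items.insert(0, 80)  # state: [80, 3, 2]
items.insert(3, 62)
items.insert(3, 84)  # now [80, 3, 2, 84, 62]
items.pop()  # 62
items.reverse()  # [84, 2, 3, 80]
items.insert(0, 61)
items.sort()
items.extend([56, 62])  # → [2, 3, 61, 80, 84, 56, 62]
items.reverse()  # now [62, 56, 84, 80, 61, 3, 2]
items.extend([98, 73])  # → [62, 56, 84, 80, 61, 3, 2, 98, 73]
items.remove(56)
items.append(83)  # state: [62, 84, 80, 61, 3, 2, 98, 73, 83]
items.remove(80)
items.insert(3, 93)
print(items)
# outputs [62, 84, 61, 93, 3, 2, 98, 73, 83]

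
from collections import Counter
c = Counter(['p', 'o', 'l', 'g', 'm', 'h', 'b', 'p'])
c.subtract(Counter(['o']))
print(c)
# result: Counter({'p': 2, 'l': 1, 'g': 1, 'm': 1, 'h': 1, 'b': 1, 'o': 0})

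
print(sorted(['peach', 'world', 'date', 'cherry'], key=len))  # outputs ['date', 'peach', 'world', 'cherry']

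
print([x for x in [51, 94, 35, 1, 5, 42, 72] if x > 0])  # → [51, 94, 35, 1, 5, 42, 72]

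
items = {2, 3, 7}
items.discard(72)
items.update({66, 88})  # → {2, 3, 7, 66, 88}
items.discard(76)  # {2, 3, 7, 66, 88}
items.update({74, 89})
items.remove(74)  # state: {2, 3, 7, 66, 88, 89}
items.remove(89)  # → {2, 3, 7, 66, 88}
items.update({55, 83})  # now {2, 3, 7, 55, 66, 83, 88}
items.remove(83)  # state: {2, 3, 7, 55, 66, 88}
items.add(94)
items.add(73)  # {2, 3, 7, 55, 66, 73, 88, 94}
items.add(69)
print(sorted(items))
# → [2, 3, 7, 55, 66, 69, 73, 88, 94]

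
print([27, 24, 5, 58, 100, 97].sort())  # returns None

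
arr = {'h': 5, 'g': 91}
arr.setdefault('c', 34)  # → 34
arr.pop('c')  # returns 34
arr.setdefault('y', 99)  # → 99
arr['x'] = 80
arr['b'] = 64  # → {'h': 5, 'g': 91, 'y': 99, 'x': 80, 'b': 64}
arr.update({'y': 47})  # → {'h': 5, 'g': 91, 'y': 47, 'x': 80, 'b': 64}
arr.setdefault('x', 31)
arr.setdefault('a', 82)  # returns 82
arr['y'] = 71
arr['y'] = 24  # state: {'h': 5, 'g': 91, 'y': 24, 'x': 80, 'b': 64, 'a': 82}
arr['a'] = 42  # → {'h': 5, 'g': 91, 'y': 24, 'x': 80, 'b': 64, 'a': 42}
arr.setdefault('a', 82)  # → 42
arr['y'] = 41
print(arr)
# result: {'h': 5, 'g': 91, 'y': 41, 'x': 80, 'b': 64, 'a': 42}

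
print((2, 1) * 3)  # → (2, 1, 2, 1, 2, 1)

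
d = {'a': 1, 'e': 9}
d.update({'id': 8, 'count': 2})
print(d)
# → {'a': 1, 'e': 9, 'id': 8, 'count': 2}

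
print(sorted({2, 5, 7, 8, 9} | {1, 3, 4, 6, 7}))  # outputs [1, 2, 3, 4, 5, 6, 7, 8, 9]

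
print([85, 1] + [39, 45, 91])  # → [85, 1, 39, 45, 91]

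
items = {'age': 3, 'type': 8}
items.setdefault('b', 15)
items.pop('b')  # 15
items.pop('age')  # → 3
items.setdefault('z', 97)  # 97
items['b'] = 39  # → {'type': 8, 'z': 97, 'b': 39}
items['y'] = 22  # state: {'type': 8, 'z': 97, 'b': 39, 'y': 22}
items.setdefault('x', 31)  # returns 31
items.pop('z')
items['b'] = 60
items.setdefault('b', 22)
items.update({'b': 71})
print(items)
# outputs {'type': 8, 'b': 71, 'y': 22, 'x': 31}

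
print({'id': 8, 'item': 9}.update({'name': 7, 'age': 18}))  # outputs None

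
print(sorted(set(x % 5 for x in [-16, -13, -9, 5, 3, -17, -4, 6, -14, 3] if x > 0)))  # [0, 1, 3]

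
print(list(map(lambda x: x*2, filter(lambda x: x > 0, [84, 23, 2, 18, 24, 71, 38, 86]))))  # [168, 46, 4, 36, 48, 142, 76, 172]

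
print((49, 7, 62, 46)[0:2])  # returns (49, 7)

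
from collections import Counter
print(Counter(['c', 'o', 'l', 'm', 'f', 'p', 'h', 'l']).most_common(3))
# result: [('l', 2), ('c', 1), ('o', 1)]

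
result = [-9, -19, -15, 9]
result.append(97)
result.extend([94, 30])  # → [-9, -19, -15, 9, 97, 94, 30]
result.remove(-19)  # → [-9, -15, 9, 97, 94, 30]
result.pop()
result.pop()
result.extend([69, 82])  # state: [-9, -15, 9, 97, 69, 82]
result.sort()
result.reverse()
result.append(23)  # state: [97, 82, 69, 9, -9, -15, 23]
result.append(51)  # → [97, 82, 69, 9, -9, -15, 23, 51]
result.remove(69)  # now [97, 82, 9, -9, -15, 23, 51]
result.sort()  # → [-15, -9, 9, 23, 51, 82, 97]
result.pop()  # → 97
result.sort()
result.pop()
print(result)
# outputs [-15, -9, 9, 23, 51]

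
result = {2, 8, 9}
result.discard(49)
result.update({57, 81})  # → {2, 8, 9, 57, 81}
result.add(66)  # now {2, 8, 9, 57, 66, 81}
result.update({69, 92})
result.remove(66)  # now {2, 8, 9, 57, 69, 81, 92}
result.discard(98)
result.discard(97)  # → {2, 8, 9, 57, 69, 81, 92}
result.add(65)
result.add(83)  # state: {2, 8, 9, 57, 65, 69, 81, 83, 92}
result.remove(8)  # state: {2, 9, 57, 65, 69, 81, 83, 92}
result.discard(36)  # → {2, 9, 57, 65, 69, 81, 83, 92}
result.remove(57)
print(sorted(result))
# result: [2, 9, 65, 69, 81, 83, 92]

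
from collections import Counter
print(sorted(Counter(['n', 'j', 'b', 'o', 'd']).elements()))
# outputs ['b', 'd', 'j', 'n', 'o']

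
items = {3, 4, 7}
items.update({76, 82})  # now {3, 4, 7, 76, 82}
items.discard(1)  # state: {3, 4, 7, 76, 82}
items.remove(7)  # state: {3, 4, 76, 82}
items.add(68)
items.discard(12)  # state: {3, 4, 68, 76, 82}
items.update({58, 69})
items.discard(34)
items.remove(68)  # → {3, 4, 58, 69, 76, 82}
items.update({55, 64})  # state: {3, 4, 55, 58, 64, 69, 76, 82}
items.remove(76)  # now {3, 4, 55, 58, 64, 69, 82}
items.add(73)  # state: {3, 4, 55, 58, 64, 69, 73, 82}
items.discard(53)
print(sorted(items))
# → [3, 4, 55, 58, 64, 69, 73, 82]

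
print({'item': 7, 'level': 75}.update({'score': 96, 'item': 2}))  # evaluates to None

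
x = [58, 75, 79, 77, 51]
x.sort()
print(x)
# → [51, 58, 75, 77, 79]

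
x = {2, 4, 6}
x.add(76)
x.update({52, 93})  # {2, 4, 6, 52, 76, 93}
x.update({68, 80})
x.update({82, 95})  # {2, 4, 6, 52, 68, 76, 80, 82, 93, 95}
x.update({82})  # {2, 4, 6, 52, 68, 76, 80, 82, 93, 95}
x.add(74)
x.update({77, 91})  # {2, 4, 6, 52, 68, 74, 76, 77, 80, 82, 91, 93, 95}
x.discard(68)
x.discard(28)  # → {2, 4, 6, 52, 74, 76, 77, 80, 82, 91, 93, 95}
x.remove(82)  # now {2, 4, 6, 52, 74, 76, 77, 80, 91, 93, 95}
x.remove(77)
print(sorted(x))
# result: [2, 4, 6, 52, 74, 76, 80, 91, 93, 95]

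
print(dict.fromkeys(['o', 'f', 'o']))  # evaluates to {'o': None, 'f': None}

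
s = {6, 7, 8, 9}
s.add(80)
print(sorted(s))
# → [6, 7, 8, 9, 80]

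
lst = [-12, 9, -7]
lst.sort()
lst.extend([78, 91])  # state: [-12, -7, 9, 78, 91]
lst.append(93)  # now [-12, -7, 9, 78, 91, 93]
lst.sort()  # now [-12, -7, 9, 78, 91, 93]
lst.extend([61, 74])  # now [-12, -7, 9, 78, 91, 93, 61, 74]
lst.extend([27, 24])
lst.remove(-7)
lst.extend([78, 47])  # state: [-12, 9, 78, 91, 93, 61, 74, 27, 24, 78, 47]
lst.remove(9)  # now [-12, 78, 91, 93, 61, 74, 27, 24, 78, 47]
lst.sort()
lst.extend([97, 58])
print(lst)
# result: [-12, 24, 27, 47, 61, 74, 78, 78, 91, 93, 97, 58]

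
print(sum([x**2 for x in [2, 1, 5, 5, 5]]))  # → 80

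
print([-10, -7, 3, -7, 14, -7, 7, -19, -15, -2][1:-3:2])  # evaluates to [-7, -7, -7]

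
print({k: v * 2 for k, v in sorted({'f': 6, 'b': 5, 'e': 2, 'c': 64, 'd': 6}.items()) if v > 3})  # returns {'b': 10, 'c': 128, 'd': 12, 'f': 12}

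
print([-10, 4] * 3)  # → [-10, 4, -10, 4, -10, 4]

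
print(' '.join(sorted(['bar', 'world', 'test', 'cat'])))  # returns bar cat test world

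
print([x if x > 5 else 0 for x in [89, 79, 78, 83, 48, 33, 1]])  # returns [89, 79, 78, 83, 48, 33, 0]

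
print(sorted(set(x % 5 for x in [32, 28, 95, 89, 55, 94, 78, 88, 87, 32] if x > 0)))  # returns [0, 2, 3, 4]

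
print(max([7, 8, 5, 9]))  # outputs 9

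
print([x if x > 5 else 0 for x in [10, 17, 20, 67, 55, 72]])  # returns [10, 17, 20, 67, 55, 72]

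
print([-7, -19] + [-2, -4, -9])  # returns [-7, -19, -2, -4, -9]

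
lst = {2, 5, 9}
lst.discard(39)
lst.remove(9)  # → {2, 5}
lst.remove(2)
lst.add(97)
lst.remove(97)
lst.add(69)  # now {5, 69}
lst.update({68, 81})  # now {5, 68, 69, 81}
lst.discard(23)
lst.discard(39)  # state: {5, 68, 69, 81}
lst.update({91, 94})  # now {5, 68, 69, 81, 91, 94}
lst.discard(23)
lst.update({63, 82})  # {5, 63, 68, 69, 81, 82, 91, 94}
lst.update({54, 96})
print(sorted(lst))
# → [5, 54, 63, 68, 69, 81, 82, 91, 94, 96]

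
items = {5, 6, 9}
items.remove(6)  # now {5, 9}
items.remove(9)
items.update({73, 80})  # {5, 73, 80}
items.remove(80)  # {5, 73}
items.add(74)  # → {5, 73, 74}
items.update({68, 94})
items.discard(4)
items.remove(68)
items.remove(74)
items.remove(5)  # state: {73, 94}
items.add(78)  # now {73, 78, 94}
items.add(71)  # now {71, 73, 78, 94}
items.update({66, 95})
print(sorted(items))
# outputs [66, 71, 73, 78, 94, 95]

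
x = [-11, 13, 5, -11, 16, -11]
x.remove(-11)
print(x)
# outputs [13, 5, -11, 16, -11]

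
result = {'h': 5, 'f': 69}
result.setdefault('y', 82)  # 82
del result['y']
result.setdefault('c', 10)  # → 10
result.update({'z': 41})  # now {'h': 5, 'f': 69, 'c': 10, 'z': 41}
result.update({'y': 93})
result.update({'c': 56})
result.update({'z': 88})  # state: {'h': 5, 'f': 69, 'c': 56, 'z': 88, 'y': 93}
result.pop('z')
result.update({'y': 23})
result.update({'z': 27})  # {'h': 5, 'f': 69, 'c': 56, 'y': 23, 'z': 27}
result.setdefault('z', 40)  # 27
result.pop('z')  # 27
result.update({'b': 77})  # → {'h': 5, 'f': 69, 'c': 56, 'y': 23, 'b': 77}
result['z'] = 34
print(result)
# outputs {'h': 5, 'f': 69, 'c': 56, 'y': 23, 'b': 77, 'z': 34}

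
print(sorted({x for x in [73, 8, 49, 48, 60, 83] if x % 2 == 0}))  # [8, 48, 60]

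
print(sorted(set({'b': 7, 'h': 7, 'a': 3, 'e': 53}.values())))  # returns [3, 7, 53]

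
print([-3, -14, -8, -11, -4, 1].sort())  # None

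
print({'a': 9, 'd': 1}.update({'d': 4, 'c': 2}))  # None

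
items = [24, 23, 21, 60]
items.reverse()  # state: [60, 21, 23, 24]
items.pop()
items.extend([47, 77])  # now [60, 21, 23, 47, 77]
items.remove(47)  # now [60, 21, 23, 77]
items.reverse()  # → [77, 23, 21, 60]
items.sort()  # [21, 23, 60, 77]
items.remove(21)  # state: [23, 60, 77]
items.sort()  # [23, 60, 77]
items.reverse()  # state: [77, 60, 23]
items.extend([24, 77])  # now [77, 60, 23, 24, 77]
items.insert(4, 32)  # [77, 60, 23, 24, 32, 77]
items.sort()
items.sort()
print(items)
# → [23, 24, 32, 60, 77, 77]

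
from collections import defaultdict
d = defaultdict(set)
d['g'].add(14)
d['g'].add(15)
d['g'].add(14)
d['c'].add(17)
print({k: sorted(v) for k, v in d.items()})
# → {'g': [14, 15], 'c': [17]}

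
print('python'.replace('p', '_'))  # _ython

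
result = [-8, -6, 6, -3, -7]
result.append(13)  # [-8, -6, 6, -3, -7, 13]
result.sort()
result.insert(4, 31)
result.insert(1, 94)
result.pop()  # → 13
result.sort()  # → [-8, -7, -6, -3, 6, 31, 94]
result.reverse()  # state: [94, 31, 6, -3, -6, -7, -8]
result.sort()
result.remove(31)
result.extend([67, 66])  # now [-8, -7, -6, -3, 6, 94, 67, 66]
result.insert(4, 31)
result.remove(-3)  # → [-8, -7, -6, 31, 6, 94, 67, 66]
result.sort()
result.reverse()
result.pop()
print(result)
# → [94, 67, 66, 31, 6, -6, -7]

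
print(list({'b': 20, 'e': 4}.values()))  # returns [20, 4]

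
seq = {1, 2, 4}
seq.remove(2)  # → {1, 4}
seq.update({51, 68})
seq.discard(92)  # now {1, 4, 51, 68}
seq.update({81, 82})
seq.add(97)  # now {1, 4, 51, 68, 81, 82, 97}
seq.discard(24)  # {1, 4, 51, 68, 81, 82, 97}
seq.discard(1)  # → {4, 51, 68, 81, 82, 97}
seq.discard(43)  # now {4, 51, 68, 81, 82, 97}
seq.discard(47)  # {4, 51, 68, 81, 82, 97}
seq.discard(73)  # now {4, 51, 68, 81, 82, 97}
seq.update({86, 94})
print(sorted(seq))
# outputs [4, 51, 68, 81, 82, 86, 94, 97]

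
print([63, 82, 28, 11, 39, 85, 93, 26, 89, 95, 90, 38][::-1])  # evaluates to [38, 90, 95, 89, 26, 93, 85, 39, 11, 28, 82, 63]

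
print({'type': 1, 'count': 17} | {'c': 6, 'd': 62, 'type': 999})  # {'type': 999, 'count': 17, 'c': 6, 'd': 62}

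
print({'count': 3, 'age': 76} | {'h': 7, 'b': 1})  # {'count': 3, 'age': 76, 'h': 7, 'b': 1}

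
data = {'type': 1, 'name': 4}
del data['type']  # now {'name': 4}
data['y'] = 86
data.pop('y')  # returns 86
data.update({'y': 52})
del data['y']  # {'name': 4}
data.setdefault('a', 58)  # 58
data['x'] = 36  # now {'name': 4, 'a': 58, 'x': 36}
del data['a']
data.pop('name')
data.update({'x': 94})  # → {'x': 94}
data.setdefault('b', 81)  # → 81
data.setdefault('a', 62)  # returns 62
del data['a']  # {'x': 94, 'b': 81}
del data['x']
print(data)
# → {'b': 81}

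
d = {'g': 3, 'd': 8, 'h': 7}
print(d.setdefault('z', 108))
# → 108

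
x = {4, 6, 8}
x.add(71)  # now {4, 6, 8, 71}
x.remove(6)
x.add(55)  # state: {4, 8, 55, 71}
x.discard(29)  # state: {4, 8, 55, 71}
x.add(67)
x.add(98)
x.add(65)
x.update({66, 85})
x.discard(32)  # {4, 8, 55, 65, 66, 67, 71, 85, 98}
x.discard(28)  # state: {4, 8, 55, 65, 66, 67, 71, 85, 98}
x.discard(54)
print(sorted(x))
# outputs [4, 8, 55, 65, 66, 67, 71, 85, 98]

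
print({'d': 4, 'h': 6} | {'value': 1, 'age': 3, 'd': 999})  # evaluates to {'d': 999, 'h': 6, 'value': 1, 'age': 3}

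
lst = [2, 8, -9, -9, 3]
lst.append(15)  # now [2, 8, -9, -9, 3, 15]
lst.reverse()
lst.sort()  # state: [-9, -9, 2, 3, 8, 15]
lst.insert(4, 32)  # [-9, -9, 2, 3, 32, 8, 15]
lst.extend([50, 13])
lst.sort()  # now [-9, -9, 2, 3, 8, 13, 15, 32, 50]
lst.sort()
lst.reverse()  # [50, 32, 15, 13, 8, 3, 2, -9, -9]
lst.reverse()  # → [-9, -9, 2, 3, 8, 13, 15, 32, 50]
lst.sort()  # [-9, -9, 2, 3, 8, 13, 15, 32, 50]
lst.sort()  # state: [-9, -9, 2, 3, 8, 13, 15, 32, 50]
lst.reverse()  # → [50, 32, 15, 13, 8, 3, 2, -9, -9]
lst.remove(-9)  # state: [50, 32, 15, 13, 8, 3, 2, -9]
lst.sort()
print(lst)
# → [-9, 2, 3, 8, 13, 15, 32, 50]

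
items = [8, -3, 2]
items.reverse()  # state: [2, -3, 8]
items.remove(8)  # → [2, -3]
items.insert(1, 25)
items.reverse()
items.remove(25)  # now [-3, 2]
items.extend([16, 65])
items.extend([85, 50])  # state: [-3, 2, 16, 65, 85, 50]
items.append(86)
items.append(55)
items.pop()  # 55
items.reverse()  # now [86, 50, 85, 65, 16, 2, -3]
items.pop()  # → -3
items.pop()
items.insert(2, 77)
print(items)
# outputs [86, 50, 77, 85, 65, 16]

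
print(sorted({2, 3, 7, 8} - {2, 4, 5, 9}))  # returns [3, 7, 8]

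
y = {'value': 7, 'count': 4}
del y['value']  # {'count': 4}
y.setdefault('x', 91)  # 91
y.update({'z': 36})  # {'count': 4, 'x': 91, 'z': 36}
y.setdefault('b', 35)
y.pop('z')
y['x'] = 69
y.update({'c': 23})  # {'count': 4, 'x': 69, 'b': 35, 'c': 23}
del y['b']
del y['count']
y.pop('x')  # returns 69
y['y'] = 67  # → {'c': 23, 'y': 67}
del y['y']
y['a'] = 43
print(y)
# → {'c': 23, 'a': 43}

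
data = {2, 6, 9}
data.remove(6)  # {2, 9}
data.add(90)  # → {2, 9, 90}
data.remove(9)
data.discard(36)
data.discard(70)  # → {2, 90}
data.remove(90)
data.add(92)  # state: {2, 92}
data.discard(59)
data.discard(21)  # {2, 92}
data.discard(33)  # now {2, 92}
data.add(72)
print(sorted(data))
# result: [2, 72, 92]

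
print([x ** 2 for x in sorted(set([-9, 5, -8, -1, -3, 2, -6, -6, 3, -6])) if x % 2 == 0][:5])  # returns [64, 36, 4]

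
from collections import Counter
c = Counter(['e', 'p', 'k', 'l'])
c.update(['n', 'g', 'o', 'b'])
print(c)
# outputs Counter({'e': 1, 'p': 1, 'k': 1, 'l': 1, 'n': 1, 'g': 1, 'o': 1, 'b': 1})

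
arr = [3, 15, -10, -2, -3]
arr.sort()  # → [-10, -3, -2, 3, 15]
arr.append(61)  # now [-10, -3, -2, 3, 15, 61]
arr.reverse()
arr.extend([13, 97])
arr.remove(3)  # [61, 15, -2, -3, -10, 13, 97]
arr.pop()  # 97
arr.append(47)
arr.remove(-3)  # [61, 15, -2, -10, 13, 47]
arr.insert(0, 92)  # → [92, 61, 15, -2, -10, 13, 47]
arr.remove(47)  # [92, 61, 15, -2, -10, 13]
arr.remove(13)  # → [92, 61, 15, -2, -10]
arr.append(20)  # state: [92, 61, 15, -2, -10, 20]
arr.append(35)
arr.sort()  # [-10, -2, 15, 20, 35, 61, 92]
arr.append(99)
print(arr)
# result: [-10, -2, 15, 20, 35, 61, 92, 99]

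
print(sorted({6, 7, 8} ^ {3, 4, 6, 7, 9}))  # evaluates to [3, 4, 8, 9]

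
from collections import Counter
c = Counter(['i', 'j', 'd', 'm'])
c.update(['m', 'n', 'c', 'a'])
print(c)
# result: Counter({'m': 2, 'i': 1, 'j': 1, 'd': 1, 'n': 1, 'c': 1, 'a': 1})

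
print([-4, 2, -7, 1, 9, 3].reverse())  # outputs None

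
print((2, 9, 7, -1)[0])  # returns 2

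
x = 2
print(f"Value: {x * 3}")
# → Value: 6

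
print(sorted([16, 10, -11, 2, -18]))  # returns [-18, -11, 2, 10, 16]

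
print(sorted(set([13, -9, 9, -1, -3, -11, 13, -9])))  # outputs [-11, -9, -3, -1, 9, 13]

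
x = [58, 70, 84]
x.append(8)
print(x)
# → [58, 70, 84, 8]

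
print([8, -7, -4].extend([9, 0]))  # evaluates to None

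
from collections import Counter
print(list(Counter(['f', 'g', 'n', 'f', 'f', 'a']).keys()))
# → ['f', 'g', 'n', 'a']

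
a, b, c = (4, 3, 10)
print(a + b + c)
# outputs 17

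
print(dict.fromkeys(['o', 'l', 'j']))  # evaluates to {'o': None, 'l': None, 'j': None}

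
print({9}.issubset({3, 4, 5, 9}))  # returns True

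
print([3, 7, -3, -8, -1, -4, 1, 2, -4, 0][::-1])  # [0, -4, 2, 1, -4, -1, -8, -3, 7, 3]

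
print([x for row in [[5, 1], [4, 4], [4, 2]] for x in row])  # [5, 1, 4, 4, 4, 2]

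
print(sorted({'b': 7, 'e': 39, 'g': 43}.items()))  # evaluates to [('b', 7), ('e', 39), ('g', 43)]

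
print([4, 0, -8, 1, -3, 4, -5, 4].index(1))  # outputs 3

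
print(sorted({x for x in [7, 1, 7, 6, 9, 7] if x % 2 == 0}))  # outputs [6]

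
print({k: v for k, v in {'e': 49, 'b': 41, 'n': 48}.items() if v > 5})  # {'e': 49, 'b': 41, 'n': 48}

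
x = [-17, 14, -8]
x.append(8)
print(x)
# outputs [-17, 14, -8, 8]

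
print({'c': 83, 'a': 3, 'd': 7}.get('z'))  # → None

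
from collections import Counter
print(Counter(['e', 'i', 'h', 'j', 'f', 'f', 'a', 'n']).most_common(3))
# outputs [('f', 2), ('e', 1), ('i', 1)]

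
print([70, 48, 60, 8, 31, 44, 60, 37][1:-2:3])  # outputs [48, 31]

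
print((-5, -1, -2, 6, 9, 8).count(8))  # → 1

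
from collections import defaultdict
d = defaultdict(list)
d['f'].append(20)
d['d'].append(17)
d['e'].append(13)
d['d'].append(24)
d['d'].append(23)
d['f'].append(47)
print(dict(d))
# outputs {'f': [20, 47], 'd': [17, 24, 23], 'e': [13]}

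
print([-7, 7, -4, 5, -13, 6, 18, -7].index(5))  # 3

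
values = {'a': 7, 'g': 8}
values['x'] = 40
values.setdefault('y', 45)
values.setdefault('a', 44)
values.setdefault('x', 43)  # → 40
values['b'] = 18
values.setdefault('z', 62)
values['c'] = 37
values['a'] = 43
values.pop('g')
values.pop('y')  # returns 45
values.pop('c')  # 37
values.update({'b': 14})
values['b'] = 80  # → {'a': 43, 'x': 40, 'b': 80, 'z': 62}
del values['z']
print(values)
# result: {'a': 43, 'x': 40, 'b': 80}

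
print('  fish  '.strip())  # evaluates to fish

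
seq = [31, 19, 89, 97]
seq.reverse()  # [97, 89, 19, 31]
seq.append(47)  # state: [97, 89, 19, 31, 47]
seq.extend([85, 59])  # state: [97, 89, 19, 31, 47, 85, 59]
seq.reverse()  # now [59, 85, 47, 31, 19, 89, 97]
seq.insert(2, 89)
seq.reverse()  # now [97, 89, 19, 31, 47, 89, 85, 59]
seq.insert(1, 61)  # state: [97, 61, 89, 19, 31, 47, 89, 85, 59]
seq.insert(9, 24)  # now [97, 61, 89, 19, 31, 47, 89, 85, 59, 24]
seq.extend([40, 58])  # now [97, 61, 89, 19, 31, 47, 89, 85, 59, 24, 40, 58]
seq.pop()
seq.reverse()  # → [40, 24, 59, 85, 89, 47, 31, 19, 89, 61, 97]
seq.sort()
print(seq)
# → [19, 24, 31, 40, 47, 59, 61, 85, 89, 89, 97]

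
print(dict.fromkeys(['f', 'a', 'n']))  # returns {'f': None, 'a': None, 'n': None}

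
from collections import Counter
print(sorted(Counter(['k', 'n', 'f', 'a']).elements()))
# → ['a', 'f', 'k', 'n']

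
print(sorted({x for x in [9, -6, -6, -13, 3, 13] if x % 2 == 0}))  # [-6]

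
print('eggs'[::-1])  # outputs sgge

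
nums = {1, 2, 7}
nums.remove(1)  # {2, 7}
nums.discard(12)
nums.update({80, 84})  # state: {2, 7, 80, 84}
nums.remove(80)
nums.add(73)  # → {2, 7, 73, 84}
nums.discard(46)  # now {2, 7, 73, 84}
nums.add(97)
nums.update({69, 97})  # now {2, 7, 69, 73, 84, 97}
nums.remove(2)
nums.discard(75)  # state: {7, 69, 73, 84, 97}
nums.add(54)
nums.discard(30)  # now {7, 54, 69, 73, 84, 97}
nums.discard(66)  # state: {7, 54, 69, 73, 84, 97}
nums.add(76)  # {7, 54, 69, 73, 76, 84, 97}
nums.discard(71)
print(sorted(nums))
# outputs [7, 54, 69, 73, 76, 84, 97]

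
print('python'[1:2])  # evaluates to y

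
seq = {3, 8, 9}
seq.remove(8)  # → {3, 9}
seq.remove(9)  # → {3}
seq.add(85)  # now {3, 85}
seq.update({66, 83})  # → {3, 66, 83, 85}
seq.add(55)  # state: {3, 55, 66, 83, 85}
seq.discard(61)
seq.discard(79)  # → {3, 55, 66, 83, 85}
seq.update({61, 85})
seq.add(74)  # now {3, 55, 61, 66, 74, 83, 85}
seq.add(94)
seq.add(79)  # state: {3, 55, 61, 66, 74, 79, 83, 85, 94}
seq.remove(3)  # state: {55, 61, 66, 74, 79, 83, 85, 94}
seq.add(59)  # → {55, 59, 61, 66, 74, 79, 83, 85, 94}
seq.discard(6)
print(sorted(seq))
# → [55, 59, 61, 66, 74, 79, 83, 85, 94]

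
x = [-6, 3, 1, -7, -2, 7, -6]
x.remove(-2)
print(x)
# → [-6, 3, 1, -7, 7, -6]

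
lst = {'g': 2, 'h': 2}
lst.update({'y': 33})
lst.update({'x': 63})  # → {'g': 2, 'h': 2, 'y': 33, 'x': 63}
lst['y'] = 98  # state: {'g': 2, 'h': 2, 'y': 98, 'x': 63}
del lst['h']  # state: {'g': 2, 'y': 98, 'x': 63}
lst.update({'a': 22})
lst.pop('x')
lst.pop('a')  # 22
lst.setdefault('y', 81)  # 98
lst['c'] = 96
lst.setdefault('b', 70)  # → 70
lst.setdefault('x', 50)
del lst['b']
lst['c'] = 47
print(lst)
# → {'g': 2, 'y': 98, 'c': 47, 'x': 50}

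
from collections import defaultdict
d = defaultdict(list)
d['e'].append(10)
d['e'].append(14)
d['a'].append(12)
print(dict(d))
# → {'e': [10, 14], 'a': [12]}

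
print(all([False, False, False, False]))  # False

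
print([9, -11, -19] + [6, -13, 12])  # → [9, -11, -19, 6, -13, 12]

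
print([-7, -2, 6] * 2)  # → [-7, -2, 6, -7, -2, 6]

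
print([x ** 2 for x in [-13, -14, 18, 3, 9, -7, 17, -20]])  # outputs [169, 196, 324, 9, 81, 49, 289, 400]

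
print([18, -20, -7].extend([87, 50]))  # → None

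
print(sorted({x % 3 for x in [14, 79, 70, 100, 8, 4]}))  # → [1, 2]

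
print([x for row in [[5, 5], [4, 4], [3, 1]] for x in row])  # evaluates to [5, 5, 4, 4, 3, 1]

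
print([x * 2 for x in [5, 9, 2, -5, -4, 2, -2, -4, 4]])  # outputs [10, 18, 4, -10, -8, 4, -4, -8, 8]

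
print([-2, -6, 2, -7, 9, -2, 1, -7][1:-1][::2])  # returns [-6, -7, -2]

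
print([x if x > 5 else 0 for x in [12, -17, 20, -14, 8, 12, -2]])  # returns [12, 0, 20, 0, 8, 12, 0]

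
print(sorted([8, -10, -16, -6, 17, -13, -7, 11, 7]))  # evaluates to [-16, -13, -10, -7, -6, 7, 8, 11, 17]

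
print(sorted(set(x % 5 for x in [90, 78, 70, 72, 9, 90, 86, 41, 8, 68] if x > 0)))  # [0, 1, 2, 3, 4]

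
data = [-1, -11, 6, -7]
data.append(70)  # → [-1, -11, 6, -7, 70]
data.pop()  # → 70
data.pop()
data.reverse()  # [6, -11, -1]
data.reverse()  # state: [-1, -11, 6]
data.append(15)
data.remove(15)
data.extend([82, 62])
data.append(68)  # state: [-1, -11, 6, 82, 62, 68]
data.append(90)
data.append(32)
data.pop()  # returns 32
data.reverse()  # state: [90, 68, 62, 82, 6, -11, -1]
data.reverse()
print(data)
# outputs [-1, -11, 6, 82, 62, 68, 90]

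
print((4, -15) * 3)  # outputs (4, -15, 4, -15, 4, -15)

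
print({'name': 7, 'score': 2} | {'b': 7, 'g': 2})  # {'name': 7, 'score': 2, 'b': 7, 'g': 2}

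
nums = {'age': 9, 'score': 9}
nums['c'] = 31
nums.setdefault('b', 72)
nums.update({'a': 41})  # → {'age': 9, 'score': 9, 'c': 31, 'b': 72, 'a': 41}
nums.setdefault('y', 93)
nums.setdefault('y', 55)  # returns 93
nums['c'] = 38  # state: {'age': 9, 'score': 9, 'c': 38, 'b': 72, 'a': 41, 'y': 93}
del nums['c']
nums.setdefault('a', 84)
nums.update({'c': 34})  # {'age': 9, 'score': 9, 'b': 72, 'a': 41, 'y': 93, 'c': 34}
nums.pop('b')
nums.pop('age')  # 9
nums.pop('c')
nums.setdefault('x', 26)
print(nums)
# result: {'score': 9, 'a': 41, 'y': 93, 'x': 26}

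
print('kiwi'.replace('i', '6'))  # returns k6w6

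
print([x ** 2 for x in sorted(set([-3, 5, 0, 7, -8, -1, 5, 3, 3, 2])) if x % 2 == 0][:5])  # [64, 0, 4]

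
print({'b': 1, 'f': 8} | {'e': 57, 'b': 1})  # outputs {'b': 1, 'f': 8, 'e': 57}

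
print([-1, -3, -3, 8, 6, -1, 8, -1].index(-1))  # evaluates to 0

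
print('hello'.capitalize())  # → Hello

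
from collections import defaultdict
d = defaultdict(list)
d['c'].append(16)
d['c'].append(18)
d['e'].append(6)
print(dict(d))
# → {'c': [16, 18], 'e': [6]}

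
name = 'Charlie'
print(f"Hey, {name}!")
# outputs Hey, Charlie!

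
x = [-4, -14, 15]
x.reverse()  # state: [15, -14, -4]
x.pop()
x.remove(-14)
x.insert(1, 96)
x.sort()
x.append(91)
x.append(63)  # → [15, 96, 91, 63]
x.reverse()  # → [63, 91, 96, 15]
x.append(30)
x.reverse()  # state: [30, 15, 96, 91, 63]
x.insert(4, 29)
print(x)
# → [30, 15, 96, 91, 29, 63]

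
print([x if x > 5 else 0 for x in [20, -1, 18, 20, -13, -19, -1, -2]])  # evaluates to [20, 0, 18, 20, 0, 0, 0, 0]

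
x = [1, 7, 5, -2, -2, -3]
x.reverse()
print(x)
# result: [-3, -2, -2, 5, 7, 1]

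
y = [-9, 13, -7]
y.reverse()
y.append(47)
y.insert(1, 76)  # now [-7, 76, 13, -9, 47]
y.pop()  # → 47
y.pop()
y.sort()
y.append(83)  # [-7, 13, 76, 83]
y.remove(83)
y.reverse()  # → [76, 13, -7]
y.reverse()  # [-7, 13, 76]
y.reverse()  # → [76, 13, -7]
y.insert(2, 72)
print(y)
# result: [76, 13, 72, -7]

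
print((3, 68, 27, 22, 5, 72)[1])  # 68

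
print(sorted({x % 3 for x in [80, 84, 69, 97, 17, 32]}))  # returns [0, 1, 2]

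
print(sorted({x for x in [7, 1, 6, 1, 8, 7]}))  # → [1, 6, 7, 8]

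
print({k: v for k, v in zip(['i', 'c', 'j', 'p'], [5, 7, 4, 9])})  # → {'i': 5, 'c': 7, 'j': 4, 'p': 9}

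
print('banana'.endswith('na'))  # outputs True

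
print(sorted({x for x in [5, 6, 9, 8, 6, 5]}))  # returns [5, 6, 8, 9]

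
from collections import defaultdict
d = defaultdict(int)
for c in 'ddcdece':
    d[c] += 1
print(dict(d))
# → {'d': 3, 'c': 2, 'e': 2}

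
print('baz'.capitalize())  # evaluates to Baz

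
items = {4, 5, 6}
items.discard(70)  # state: {4, 5, 6}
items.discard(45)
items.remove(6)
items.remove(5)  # {4}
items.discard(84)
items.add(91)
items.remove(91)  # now {4}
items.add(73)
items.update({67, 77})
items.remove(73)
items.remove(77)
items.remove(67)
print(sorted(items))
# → [4]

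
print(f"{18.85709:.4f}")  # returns 18.8571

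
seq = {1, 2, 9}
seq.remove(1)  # {2, 9}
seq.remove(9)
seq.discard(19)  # {2}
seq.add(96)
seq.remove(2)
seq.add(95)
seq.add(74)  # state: {74, 95, 96}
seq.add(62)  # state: {62, 74, 95, 96}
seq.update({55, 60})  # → {55, 60, 62, 74, 95, 96}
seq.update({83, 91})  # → {55, 60, 62, 74, 83, 91, 95, 96}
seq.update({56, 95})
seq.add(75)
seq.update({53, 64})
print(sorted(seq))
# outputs [53, 55, 56, 60, 62, 64, 74, 75, 83, 91, 95, 96]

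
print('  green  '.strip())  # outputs green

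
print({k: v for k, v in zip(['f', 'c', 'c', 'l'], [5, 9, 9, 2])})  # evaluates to {'f': 5, 'c': 9, 'l': 2}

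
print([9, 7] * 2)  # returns [9, 7, 9, 7]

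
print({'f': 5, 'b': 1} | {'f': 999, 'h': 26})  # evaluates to {'f': 999, 'b': 1, 'h': 26}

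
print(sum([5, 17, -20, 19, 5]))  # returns 26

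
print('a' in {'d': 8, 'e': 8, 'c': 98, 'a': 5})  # True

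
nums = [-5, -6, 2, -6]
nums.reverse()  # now [-6, 2, -6, -5]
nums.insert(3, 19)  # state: [-6, 2, -6, 19, -5]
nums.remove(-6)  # [2, -6, 19, -5]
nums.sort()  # [-6, -5, 2, 19]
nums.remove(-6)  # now [-5, 2, 19]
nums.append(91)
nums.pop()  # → 91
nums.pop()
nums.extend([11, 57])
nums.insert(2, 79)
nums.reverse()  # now [57, 11, 79, 2, -5]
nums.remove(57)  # [11, 79, 2, -5]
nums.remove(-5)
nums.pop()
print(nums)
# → [11, 79]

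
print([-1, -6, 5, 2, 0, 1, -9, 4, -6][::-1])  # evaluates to [-6, 4, -9, 1, 0, 2, 5, -6, -1]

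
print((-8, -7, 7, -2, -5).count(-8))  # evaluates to 1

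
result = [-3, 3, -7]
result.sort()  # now [-7, -3, 3]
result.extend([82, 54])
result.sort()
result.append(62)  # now [-7, -3, 3, 54, 82, 62]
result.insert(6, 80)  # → [-7, -3, 3, 54, 82, 62, 80]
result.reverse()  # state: [80, 62, 82, 54, 3, -3, -7]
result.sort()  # [-7, -3, 3, 54, 62, 80, 82]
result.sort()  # [-7, -3, 3, 54, 62, 80, 82]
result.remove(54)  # [-7, -3, 3, 62, 80, 82]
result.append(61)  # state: [-7, -3, 3, 62, 80, 82, 61]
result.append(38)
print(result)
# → [-7, -3, 3, 62, 80, 82, 61, 38]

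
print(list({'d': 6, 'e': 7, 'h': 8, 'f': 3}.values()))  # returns [6, 7, 8, 3]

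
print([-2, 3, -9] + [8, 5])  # [-2, 3, -9, 8, 5]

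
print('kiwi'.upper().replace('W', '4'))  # KI4I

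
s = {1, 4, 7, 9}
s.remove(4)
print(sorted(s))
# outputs [1, 7, 9]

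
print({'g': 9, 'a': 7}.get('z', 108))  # 108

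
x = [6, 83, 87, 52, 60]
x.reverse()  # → [60, 52, 87, 83, 6]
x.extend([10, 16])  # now [60, 52, 87, 83, 6, 10, 16]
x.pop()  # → 16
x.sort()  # [6, 10, 52, 60, 83, 87]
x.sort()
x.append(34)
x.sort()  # [6, 10, 34, 52, 60, 83, 87]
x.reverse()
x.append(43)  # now [87, 83, 60, 52, 34, 10, 6, 43]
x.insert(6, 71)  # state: [87, 83, 60, 52, 34, 10, 71, 6, 43]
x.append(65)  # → [87, 83, 60, 52, 34, 10, 71, 6, 43, 65]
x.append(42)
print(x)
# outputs [87, 83, 60, 52, 34, 10, 71, 6, 43, 65, 42]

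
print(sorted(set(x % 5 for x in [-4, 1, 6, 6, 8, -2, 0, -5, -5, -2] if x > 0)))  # [1, 3]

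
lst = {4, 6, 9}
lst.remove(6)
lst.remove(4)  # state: {9}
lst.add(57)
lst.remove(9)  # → {57}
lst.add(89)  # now {57, 89}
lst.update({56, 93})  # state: {56, 57, 89, 93}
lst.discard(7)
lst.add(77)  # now {56, 57, 77, 89, 93}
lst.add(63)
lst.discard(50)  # {56, 57, 63, 77, 89, 93}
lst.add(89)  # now {56, 57, 63, 77, 89, 93}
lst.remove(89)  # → {56, 57, 63, 77, 93}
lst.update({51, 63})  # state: {51, 56, 57, 63, 77, 93}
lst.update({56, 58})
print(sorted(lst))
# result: [51, 56, 57, 58, 63, 77, 93]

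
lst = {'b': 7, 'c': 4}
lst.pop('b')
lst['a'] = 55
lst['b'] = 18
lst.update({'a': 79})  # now {'c': 4, 'a': 79, 'b': 18}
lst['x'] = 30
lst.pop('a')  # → 79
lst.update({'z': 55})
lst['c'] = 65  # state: {'c': 65, 'b': 18, 'x': 30, 'z': 55}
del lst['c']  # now {'b': 18, 'x': 30, 'z': 55}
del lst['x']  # {'b': 18, 'z': 55}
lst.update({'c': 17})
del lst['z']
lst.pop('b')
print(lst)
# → {'c': 17}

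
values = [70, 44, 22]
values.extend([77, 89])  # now [70, 44, 22, 77, 89]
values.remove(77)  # [70, 44, 22, 89]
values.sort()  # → [22, 44, 70, 89]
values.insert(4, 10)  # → [22, 44, 70, 89, 10]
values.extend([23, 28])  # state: [22, 44, 70, 89, 10, 23, 28]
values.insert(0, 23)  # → [23, 22, 44, 70, 89, 10, 23, 28]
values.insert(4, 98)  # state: [23, 22, 44, 70, 98, 89, 10, 23, 28]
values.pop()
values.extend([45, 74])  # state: [23, 22, 44, 70, 98, 89, 10, 23, 45, 74]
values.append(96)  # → [23, 22, 44, 70, 98, 89, 10, 23, 45, 74, 96]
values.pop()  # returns 96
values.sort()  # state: [10, 22, 23, 23, 44, 45, 70, 74, 89, 98]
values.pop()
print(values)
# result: [10, 22, 23, 23, 44, 45, 70, 74, 89]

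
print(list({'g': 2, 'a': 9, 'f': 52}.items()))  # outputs [('g', 2), ('a', 9), ('f', 52)]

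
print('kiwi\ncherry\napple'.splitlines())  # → ['kiwi', 'cherry', 'apple']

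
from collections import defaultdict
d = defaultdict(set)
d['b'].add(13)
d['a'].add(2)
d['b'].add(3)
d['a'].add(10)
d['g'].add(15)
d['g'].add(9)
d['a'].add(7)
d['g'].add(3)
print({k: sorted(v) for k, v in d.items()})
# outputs {'b': [3, 13], 'a': [2, 7, 10], 'g': [3, 9, 15]}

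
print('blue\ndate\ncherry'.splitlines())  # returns ['blue', 'date', 'cherry']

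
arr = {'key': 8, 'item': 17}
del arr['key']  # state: {'item': 17}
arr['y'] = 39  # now {'item': 17, 'y': 39}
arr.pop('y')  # 39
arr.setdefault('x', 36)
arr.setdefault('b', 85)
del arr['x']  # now {'item': 17, 'b': 85}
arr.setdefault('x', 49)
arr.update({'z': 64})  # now {'item': 17, 'b': 85, 'x': 49, 'z': 64}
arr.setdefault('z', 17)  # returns 64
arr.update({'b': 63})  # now {'item': 17, 'b': 63, 'x': 49, 'z': 64}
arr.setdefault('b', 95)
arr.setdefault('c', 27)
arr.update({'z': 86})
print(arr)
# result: {'item': 17, 'b': 63, 'x': 49, 'z': 86, 'c': 27}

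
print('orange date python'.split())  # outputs ['orange', 'date', 'python']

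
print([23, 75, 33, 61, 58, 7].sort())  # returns None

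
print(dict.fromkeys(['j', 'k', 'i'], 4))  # {'j': 4, 'k': 4, 'i': 4}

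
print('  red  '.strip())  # red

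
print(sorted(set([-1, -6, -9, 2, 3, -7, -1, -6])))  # [-9, -7, -6, -1, 2, 3]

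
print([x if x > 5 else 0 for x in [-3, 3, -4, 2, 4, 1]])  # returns [0, 0, 0, 0, 0, 0]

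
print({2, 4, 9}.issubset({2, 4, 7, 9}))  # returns True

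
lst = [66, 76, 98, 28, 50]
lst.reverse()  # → [50, 28, 98, 76, 66]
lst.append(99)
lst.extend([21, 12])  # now [50, 28, 98, 76, 66, 99, 21, 12]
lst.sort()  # [12, 21, 28, 50, 66, 76, 98, 99]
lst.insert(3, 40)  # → [12, 21, 28, 40, 50, 66, 76, 98, 99]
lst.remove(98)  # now [12, 21, 28, 40, 50, 66, 76, 99]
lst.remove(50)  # [12, 21, 28, 40, 66, 76, 99]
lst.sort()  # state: [12, 21, 28, 40, 66, 76, 99]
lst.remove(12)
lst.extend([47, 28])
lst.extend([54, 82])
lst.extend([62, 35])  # [21, 28, 40, 66, 76, 99, 47, 28, 54, 82, 62, 35]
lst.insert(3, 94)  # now [21, 28, 40, 94, 66, 76, 99, 47, 28, 54, 82, 62, 35]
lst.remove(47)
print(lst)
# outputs [21, 28, 40, 94, 66, 76, 99, 28, 54, 82, 62, 35]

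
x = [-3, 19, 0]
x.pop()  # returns 0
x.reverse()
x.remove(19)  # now [-3]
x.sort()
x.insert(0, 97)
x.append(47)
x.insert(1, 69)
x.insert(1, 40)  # [97, 40, 69, -3, 47]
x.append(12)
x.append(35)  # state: [97, 40, 69, -3, 47, 12, 35]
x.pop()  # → 35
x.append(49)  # [97, 40, 69, -3, 47, 12, 49]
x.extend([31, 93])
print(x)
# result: [97, 40, 69, -3, 47, 12, 49, 31, 93]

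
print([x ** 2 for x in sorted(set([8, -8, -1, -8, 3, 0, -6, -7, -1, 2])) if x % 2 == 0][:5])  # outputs [64, 36, 0, 4, 64]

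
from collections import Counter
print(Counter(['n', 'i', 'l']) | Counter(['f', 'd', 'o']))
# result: Counter({'n': 1, 'i': 1, 'l': 1, 'f': 1, 'd': 1, 'o': 1})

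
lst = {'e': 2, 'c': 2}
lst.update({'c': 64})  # {'e': 2, 'c': 64}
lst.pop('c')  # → 64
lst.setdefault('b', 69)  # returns 69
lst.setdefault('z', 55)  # 55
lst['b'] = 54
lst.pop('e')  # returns 2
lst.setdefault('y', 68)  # 68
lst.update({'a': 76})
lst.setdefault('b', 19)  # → 54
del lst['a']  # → {'b': 54, 'z': 55, 'y': 68}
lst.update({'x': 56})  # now {'b': 54, 'z': 55, 'y': 68, 'x': 56}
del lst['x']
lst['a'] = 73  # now {'b': 54, 'z': 55, 'y': 68, 'a': 73}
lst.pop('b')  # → 54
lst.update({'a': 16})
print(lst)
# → {'z': 55, 'y': 68, 'a': 16}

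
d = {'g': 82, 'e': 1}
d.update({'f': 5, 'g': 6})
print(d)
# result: {'g': 6, 'e': 1, 'f': 5}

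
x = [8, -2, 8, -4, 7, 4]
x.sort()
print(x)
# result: [-4, -2, 4, 7, 8, 8]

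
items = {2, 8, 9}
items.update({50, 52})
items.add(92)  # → {2, 8, 9, 50, 52, 92}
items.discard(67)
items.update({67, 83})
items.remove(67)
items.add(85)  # {2, 8, 9, 50, 52, 83, 85, 92}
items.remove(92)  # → {2, 8, 9, 50, 52, 83, 85}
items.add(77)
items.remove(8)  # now {2, 9, 50, 52, 77, 83, 85}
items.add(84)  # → {2, 9, 50, 52, 77, 83, 84, 85}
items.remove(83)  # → {2, 9, 50, 52, 77, 84, 85}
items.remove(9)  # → {2, 50, 52, 77, 84, 85}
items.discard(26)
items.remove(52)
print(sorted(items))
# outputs [2, 50, 77, 84, 85]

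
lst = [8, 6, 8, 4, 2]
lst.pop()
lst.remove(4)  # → [8, 6, 8]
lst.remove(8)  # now [6, 8]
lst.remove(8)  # [6]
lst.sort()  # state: [6]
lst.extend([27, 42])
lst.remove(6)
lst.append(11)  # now [27, 42, 11]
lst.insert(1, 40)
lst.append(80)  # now [27, 40, 42, 11, 80]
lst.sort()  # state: [11, 27, 40, 42, 80]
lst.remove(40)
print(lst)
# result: [11, 27, 42, 80]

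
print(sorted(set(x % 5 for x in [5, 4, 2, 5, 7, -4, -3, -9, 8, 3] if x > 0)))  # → [0, 2, 3, 4]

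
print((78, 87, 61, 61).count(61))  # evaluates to 2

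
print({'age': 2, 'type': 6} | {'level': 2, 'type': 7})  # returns {'age': 2, 'type': 7, 'level': 2}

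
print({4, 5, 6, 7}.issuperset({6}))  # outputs True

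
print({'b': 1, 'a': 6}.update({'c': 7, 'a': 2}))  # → None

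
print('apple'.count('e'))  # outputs 1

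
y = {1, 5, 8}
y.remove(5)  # {1, 8}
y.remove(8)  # {1}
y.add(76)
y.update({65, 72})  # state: {1, 65, 72, 76}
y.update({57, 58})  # {1, 57, 58, 65, 72, 76}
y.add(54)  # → {1, 54, 57, 58, 65, 72, 76}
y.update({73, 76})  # {1, 54, 57, 58, 65, 72, 73, 76}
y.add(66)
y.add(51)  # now {1, 51, 54, 57, 58, 65, 66, 72, 73, 76}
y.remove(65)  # {1, 51, 54, 57, 58, 66, 72, 73, 76}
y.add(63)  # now {1, 51, 54, 57, 58, 63, 66, 72, 73, 76}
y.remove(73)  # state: {1, 51, 54, 57, 58, 63, 66, 72, 76}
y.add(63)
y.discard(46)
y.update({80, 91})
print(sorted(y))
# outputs [1, 51, 54, 57, 58, 63, 66, 72, 76, 80, 91]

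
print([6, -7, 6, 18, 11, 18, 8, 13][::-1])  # [13, 8, 18, 11, 18, 6, -7, 6]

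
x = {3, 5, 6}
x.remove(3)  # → {5, 6}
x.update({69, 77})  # {5, 6, 69, 77}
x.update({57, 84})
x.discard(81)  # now {5, 6, 57, 69, 77, 84}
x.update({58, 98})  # {5, 6, 57, 58, 69, 77, 84, 98}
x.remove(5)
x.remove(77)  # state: {6, 57, 58, 69, 84, 98}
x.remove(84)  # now {6, 57, 58, 69, 98}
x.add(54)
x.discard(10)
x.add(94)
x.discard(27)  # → {6, 54, 57, 58, 69, 94, 98}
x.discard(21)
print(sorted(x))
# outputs [6, 54, 57, 58, 69, 94, 98]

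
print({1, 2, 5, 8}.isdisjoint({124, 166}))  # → True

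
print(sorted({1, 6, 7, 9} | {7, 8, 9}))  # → [1, 6, 7, 8, 9]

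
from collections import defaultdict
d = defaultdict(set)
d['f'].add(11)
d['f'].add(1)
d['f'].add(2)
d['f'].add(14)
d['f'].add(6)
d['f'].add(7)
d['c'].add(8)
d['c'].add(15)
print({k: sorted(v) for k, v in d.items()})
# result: {'f': [1, 2, 6, 7, 11, 14], 'c': [8, 15]}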